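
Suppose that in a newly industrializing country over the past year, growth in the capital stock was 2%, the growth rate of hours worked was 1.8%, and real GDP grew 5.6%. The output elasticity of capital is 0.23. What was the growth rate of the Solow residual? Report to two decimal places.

Labor's share = 1 − 0.23 = 0.77.
The capital stock: 0.23 × 2 = 0.46 pp.
Hours worked: 0.77 × 1.8 = 1.386 pp.
TFP growth = 5.6 − 1.846 = 3.754%.

The Solow residual growth was 3.75%.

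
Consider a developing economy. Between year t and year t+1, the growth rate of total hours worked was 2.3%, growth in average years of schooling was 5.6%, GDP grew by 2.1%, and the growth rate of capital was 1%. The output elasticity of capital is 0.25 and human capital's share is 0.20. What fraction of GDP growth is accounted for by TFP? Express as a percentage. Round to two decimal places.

Labor's share = 1 − 0.25 − 0.2 = 0.55.
Capital: 0.25 × 1 = 0.25 pp.
Average years of schooling: 0.2 × 5.6 = 1.12 pp.
Total hours worked: 0.55 × 2.3 = 1.265 pp.
TFP growth = 2.1 − 2.635 = -0.535%.
TFP share of growth = -0.535 / 2.1 × 100 = -25.4762%.

TFP accounted for -25.48% of growth.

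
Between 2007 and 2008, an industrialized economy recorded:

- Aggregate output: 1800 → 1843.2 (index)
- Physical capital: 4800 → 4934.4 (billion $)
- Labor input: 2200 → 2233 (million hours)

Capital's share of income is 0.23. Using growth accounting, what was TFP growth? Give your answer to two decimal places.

0.60%

Aggregate output growth = (1843.2 − 1800) / 1800 = 2.4%.
Physical capital growth = (4934.4 − 4800) / 4800 = 2.8%.
Labor input growth = (2233 − 2200) / 2200 = 1.5%.
Labor's share = 1 − 0.23 = 0.77.
Physical capital: 0.23 × 2.8 = 0.644 pp.
Labor input: 0.77 × 1.5 = 1.155 pp.
TFP growth = 2.4 − 1.799 = 0.601%.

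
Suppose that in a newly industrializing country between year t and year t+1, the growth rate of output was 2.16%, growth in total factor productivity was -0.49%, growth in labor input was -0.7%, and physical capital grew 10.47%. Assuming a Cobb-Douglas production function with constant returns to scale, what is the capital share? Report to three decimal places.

0.300

gY = gA + α·gK + (1−α)·gL, so gY − gA − gL = α(gK − gL).
2.16 + 0.49 + 0.7 = α × (10.47 − (-0.7)).
3.35 = 11.17 α, so α = 0.29991.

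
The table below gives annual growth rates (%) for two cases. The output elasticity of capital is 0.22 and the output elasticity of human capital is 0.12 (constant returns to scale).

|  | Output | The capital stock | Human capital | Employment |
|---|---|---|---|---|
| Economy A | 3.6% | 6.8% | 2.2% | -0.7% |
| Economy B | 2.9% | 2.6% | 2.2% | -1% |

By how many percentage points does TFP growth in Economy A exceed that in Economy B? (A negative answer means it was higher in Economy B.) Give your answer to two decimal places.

-0.42 percentage points

Labor's share = 1 − 0.22 − 0.12 = 0.66.
Economy A: TFP = 3.6 − 1.496 − 0.264 + 0.462 = 2.302%.
Economy B: TFP = 2.9 − 0.572 − 0.264 + 0.66 = 2.724%.
Difference = 2.302 − (2.724) = -0.422 pp.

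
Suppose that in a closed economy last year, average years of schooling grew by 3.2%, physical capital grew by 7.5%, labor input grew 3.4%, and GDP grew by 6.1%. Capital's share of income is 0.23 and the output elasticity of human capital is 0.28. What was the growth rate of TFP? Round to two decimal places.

Labor's share = 1 − 0.23 − 0.28 = 0.49.
Physical capital: 0.23 × 7.5 = 1.725 pp.
Average years of schooling: 0.28 × 3.2 = 0.896 pp.
Labor input: 0.49 × 3.4 = 1.666 pp.
TFP growth = 6.1 − 4.287 = 1.813%.

1.81%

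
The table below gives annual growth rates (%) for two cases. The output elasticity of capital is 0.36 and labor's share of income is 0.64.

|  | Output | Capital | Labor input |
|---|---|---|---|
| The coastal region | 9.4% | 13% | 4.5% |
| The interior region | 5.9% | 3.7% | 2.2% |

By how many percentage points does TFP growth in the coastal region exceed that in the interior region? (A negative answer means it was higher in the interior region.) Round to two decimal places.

Labor's share = 1 − 0.36 = 0.64.
The coastal region: TFP = 9.4 − 4.68 − 2.88 = 1.84%.
The interior region: TFP = 5.9 − 1.332 − 1.408 = 3.16%.
Difference = 1.84 − (3.16) = -1.32 pp.

-1.32 percentage points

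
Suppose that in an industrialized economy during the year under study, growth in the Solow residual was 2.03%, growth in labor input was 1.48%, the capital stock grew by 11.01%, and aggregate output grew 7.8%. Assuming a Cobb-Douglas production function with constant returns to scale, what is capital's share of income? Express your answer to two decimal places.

Capital's share of income is 0.45.

gY = gA + α·gK + (1−α)·gL, so gY − gA − gL = α(gK − gL).
7.8 − 2.03 − 1.48 = α × (11.01 − 1.48).
4.29 = 9.53 α, so α = 0.4502.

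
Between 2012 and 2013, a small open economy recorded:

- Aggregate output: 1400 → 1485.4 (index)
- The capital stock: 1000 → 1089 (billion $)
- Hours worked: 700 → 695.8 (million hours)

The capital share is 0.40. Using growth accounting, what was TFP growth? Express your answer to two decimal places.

TFP growth was 2.90%.

Aggregate output growth = (1485.4 − 1400) / 1400 = 6.1%.
The capital stock growth = (1089 − 1000) / 1000 = 8.9%.
Hours worked growth = (695.8 − 700) / 700 = -0.6%.
Labor's share = 1 − 0.4 = 0.6.
The capital stock: 0.4 × 8.9 = 3.56 pp.
Hours worked: 0.6 × (-0.6) = -0.36 pp.
TFP growth = 6.1 − 3.2 = 2.9%.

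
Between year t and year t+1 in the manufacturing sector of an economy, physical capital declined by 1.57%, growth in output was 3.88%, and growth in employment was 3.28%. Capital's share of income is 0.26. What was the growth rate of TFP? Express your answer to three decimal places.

Labor's share = 1 − 0.26 = 0.74.
Physical capital: 0.26 × (-1.57) = -0.4082 pp.
Employment: 0.74 × 3.28 = 2.4272 pp.
TFP growth = 3.88 − 2.019 = 1.861%.

1.861%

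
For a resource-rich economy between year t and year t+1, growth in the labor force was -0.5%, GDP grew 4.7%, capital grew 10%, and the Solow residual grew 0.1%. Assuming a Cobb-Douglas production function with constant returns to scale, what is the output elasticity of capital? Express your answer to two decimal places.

gY = gA + α·gK + (1−α)·gL, so gY − gA − gL = α(gK − gL).
4.7 − 0.1 + 0.5 = α × (10 − (-0.5)).
5.1 = 10.5 α, so α = 0.4857.

0.49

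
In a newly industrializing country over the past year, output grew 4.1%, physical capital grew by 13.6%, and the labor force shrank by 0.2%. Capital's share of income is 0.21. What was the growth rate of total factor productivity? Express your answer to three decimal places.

Labor's share = 1 − 0.21 = 0.79.
Physical capital: 0.21 × 13.6 = 2.856 pp.
The labor force: 0.79 × (-0.2) = -0.158 pp.
TFP growth = 4.1 − 2.698 = 1.402%.

1.402%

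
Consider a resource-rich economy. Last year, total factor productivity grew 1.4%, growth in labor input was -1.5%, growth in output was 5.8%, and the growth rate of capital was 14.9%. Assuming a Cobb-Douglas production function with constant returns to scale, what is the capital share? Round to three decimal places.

gY = gA + α·gK + (1−α)·gL, so gY − gA − gL = α(gK − gL).
5.8 − 1.4 + 1.5 = α × (14.9 − (-1.5)).
5.9 = 16.4 α, so α = 0.35976.

The capital share is 0.360.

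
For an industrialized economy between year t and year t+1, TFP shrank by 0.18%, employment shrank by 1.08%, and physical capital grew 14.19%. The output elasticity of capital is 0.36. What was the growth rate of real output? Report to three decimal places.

Labor's share = 1 − 0.36 = 0.64.
Physical capital: 0.36 × 14.19 = 5.1084 pp.
Employment: 0.64 × (-1.08) = -0.6912 pp.
Output growth = -0.18 + 4.4172 = 4.2372%.

4.237%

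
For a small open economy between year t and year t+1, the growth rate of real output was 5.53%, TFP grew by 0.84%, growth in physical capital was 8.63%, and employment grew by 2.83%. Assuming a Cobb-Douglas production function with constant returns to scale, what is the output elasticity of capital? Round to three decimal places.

gY = gA + α·gK + (1−α)·gL, so gY − gA − gL = α(gK − gL).
5.53 − 0.84 − 2.83 = α × (8.63 − 2.83).
1.86 = 5.8 α, so α = 0.32069.

The output elasticity of capital is 0.321.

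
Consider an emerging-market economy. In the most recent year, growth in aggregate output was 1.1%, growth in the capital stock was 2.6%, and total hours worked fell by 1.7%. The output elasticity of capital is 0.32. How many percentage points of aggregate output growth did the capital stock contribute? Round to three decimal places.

Contribution = share × growth = 0.32 × 2.6 = 0.832 pp.

0.832 percentage points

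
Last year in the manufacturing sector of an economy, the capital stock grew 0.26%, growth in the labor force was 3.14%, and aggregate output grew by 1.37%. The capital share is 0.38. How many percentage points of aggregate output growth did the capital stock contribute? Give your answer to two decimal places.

Contribution = share × growth = 0.38 × 0.26 = 0.0988 pp.

0.10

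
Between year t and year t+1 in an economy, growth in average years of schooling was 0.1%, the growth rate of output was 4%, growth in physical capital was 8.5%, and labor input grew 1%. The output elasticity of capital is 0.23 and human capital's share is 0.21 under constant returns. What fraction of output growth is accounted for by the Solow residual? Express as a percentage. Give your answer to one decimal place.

36.6%

Labor's share = 1 − 0.23 − 0.21 = 0.56.
Physical capital: 0.23 × 8.5 = 1.955 pp.
Average years of schooling: 0.21 × 0.1 = 0.021 pp.
Labor input: 0.56 × 1 = 0.56 pp.
TFP growth = 4 − 2.536 = 1.464%.
TFP share of growth = 1.464 / 4 × 100 = 36.6%.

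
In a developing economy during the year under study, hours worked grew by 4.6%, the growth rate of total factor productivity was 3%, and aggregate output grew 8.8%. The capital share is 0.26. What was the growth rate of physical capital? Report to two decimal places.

Physical capital growth was 9.22%.

Labor's share = 1 − 0.26 = 0.74.
gY = gA + 0.74×4.6 + 0.26×g.
0.26×g = 8.8 − 3 − 3.404 = 2.396.
g = 2.396 / 0.26 = 9.2154%.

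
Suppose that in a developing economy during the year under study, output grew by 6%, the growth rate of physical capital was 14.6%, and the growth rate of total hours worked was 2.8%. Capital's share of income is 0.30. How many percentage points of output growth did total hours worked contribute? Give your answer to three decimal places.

1.960 percentage points

Labor's share = 1 − 0.3 = 0.7.
Contribution = share × growth = 0.7 × 2.8 = 1.96 pp.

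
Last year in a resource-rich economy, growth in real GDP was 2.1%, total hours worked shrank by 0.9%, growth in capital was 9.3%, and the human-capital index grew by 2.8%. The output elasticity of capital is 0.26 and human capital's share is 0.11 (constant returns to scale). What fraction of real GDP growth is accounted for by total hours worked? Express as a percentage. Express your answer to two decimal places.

Labor's share = 1 − 0.26 − 0.11 = 0.63.
Total hours worked contributed 0.63 × (-0.9) = -0.567 pp.
Share of growth = -0.567 / 2.1 × 100 = -27%.

-27.00%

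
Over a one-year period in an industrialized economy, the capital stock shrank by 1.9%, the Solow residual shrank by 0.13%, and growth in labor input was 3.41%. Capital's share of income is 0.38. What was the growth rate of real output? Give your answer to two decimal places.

Real output grew 1.26%.

Labor's share = 1 − 0.38 = 0.62.
The capital stock: 0.38 × (-1.9) = -0.722 pp.
Labor input: 0.62 × 3.41 = 2.1142 pp.
Output growth = -0.13 + 1.3922 = 1.2622%.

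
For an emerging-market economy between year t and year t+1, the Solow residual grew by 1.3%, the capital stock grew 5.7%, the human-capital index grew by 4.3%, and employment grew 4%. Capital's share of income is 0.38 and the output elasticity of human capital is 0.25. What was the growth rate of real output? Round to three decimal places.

Labor's share = 1 − 0.38 − 0.25 = 0.37.
The capital stock: 0.38 × 5.7 = 2.166 pp.
The human-capital index: 0.25 × 4.3 = 1.075 pp.
Employment: 0.37 × 4 = 1.48 pp.
Output growth = 1.3 + 4.721 = 6.021%.

6.021%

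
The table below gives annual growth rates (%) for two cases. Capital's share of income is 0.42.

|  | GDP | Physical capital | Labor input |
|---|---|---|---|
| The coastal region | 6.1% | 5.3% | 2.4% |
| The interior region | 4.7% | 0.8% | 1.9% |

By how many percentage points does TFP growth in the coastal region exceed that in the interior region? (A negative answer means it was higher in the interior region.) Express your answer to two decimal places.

Labor's share = 1 − 0.42 = 0.58.
The coastal region: TFP = 6.1 − 2.226 − 1.392 = 2.482%.
The interior region: TFP = 4.7 − 0.336 − 1.102 = 3.262%.
Difference = 2.482 − (3.262) = -0.78 pp.

-0.78 percentage points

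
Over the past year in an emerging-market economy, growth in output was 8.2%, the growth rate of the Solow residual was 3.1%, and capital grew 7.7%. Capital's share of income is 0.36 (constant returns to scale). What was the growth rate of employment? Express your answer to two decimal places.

3.64%

Labor's share = 1 − 0.36 = 0.64.
gY = gA + 0.36×7.7 + 0.64×g.
0.64×g = 8.2 − 3.1 − 2.772 = 2.328.
g = 2.328 / 0.64 = 3.6375%.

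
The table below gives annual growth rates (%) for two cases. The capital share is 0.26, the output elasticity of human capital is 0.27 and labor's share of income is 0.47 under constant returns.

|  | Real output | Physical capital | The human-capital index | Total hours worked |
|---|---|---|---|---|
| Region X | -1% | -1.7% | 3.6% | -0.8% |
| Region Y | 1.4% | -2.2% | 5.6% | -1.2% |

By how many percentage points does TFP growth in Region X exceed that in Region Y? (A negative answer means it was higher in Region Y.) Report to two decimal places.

-2.18 percentage points

Labor's share = 1 − 0.26 − 0.27 = 0.47.
Region X: TFP = -1 + 0.442 − 0.972 + 0.376 = -1.154%.
Region Y: TFP = 1.4 + 0.572 − 1.512 + 0.564 = 1.024%.
Difference = -1.154 − (1.024) = -2.178 pp.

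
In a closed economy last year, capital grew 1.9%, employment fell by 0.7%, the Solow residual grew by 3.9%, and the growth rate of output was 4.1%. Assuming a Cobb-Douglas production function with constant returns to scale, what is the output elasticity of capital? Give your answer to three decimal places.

gY = gA + α·gK + (1−α)·gL, so gY − gA − gL = α(gK − gL).
4.1 − 3.9 + 0.7 = α × (1.9 − (-0.7)).
0.9 = 2.6 α, so α = 0.34615.

0.346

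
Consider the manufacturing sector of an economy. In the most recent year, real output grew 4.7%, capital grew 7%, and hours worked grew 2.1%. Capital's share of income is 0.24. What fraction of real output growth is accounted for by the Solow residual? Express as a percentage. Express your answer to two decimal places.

Labor's share = 1 − 0.24 = 0.76.
Capital: 0.24 × 7 = 1.68 pp.
Hours worked: 0.76 × 2.1 = 1.596 pp.
TFP growth = 4.7 − 3.276 = 1.424%.
TFP share of growth = 1.424 / 4.7 × 100 = 30.2979%.

The Solow residual accounted for 30.30% of growth.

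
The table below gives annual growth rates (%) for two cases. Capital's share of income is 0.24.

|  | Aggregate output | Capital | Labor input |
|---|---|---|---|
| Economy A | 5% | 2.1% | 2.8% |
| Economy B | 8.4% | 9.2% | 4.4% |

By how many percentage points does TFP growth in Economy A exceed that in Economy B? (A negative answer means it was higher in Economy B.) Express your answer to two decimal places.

Labor's share = 1 − 0.24 = 0.76.
Economy A: TFP = 5 − 0.504 − 2.128 = 2.368%.
Economy B: TFP = 8.4 − 2.208 − 3.344 = 2.848%.
Difference = 2.368 − (2.848) = -0.48 pp.

-0.48 percentage points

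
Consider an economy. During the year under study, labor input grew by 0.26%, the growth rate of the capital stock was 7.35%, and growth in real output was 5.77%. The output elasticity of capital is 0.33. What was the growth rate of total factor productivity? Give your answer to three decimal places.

3.170%

Labor's share = 1 − 0.33 = 0.67.
The capital stock: 0.33 × 7.35 = 2.4255 pp.
Labor input: 0.67 × 0.26 = 0.1742 pp.
TFP growth = 5.77 − 2.5997 = 3.1703%.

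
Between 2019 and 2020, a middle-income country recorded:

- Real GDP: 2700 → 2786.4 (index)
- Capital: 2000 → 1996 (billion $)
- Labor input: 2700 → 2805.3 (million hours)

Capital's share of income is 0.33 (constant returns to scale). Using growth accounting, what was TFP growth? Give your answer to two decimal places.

Real GDP growth = (2786.4 − 2700) / 2700 = 3.2%.
Capital growth = (1996 − 2000) / 2000 = -0.2%.
Labor input growth = (2805.3 − 2700) / 2700 = 3.9%.
Labor's share = 1 − 0.33 = 0.67.
Capital: 0.33 × (-0.2) = -0.066 pp.
Labor input: 0.67 × 3.9 = 2.613 pp.
TFP growth = 3.2 − 2.547 = 0.653%.

0.65%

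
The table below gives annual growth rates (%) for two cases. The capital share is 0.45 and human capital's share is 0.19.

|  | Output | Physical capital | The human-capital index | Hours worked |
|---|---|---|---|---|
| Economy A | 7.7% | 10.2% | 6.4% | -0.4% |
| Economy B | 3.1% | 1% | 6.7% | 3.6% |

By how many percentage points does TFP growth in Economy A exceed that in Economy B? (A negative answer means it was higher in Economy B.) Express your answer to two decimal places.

Labor's share = 1 − 0.45 − 0.19 = 0.36.
Economy A: TFP = 7.7 − 4.59 − 1.216 + 0.144 = 2.038%.
Economy B: TFP = 3.1 − 0.45 − 1.273 − 1.296 = 0.081%.
Difference = 2.038 − (0.081) = 1.957 pp.

1.96 percentage points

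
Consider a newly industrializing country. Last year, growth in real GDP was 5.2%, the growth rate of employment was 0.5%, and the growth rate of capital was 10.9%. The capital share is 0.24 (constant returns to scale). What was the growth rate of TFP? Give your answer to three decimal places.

Labor's share = 1 − 0.24 = 0.76.
Capital: 0.24 × 10.9 = 2.616 pp.
Employment: 0.76 × 0.5 = 0.38 pp.
TFP growth = 5.2 − 2.996 = 2.204%.

TFP grew 2.204%.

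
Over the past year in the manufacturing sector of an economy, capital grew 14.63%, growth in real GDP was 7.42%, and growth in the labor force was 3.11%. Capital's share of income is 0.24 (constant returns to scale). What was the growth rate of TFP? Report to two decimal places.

Labor's share = 1 − 0.24 = 0.76.
Capital: 0.24 × 14.63 = 3.5112 pp.
The labor force: 0.76 × 3.11 = 2.3636 pp.
TFP growth = 7.42 − 5.8748 = 1.5452%.

TFP grew 1.55%.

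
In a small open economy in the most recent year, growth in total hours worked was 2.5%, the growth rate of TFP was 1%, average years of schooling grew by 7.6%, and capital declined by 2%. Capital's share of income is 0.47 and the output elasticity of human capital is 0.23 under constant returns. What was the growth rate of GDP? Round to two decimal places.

Labor's share = 1 − 0.47 − 0.23 = 0.3.
Capital: 0.47 × (-2) = -0.94 pp.
Average years of schooling: 0.23 × 7.6 = 1.748 pp.
Total hours worked: 0.3 × 2.5 = 0.75 pp.
Output growth = 1 + 1.558 = 2.558%.

2.56%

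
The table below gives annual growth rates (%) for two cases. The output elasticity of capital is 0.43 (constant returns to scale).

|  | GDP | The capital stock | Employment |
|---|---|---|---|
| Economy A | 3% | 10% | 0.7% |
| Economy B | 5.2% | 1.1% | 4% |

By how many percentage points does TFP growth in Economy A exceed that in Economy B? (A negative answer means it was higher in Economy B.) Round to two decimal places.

Labor's share = 1 − 0.43 = 0.57.
Economy A: TFP = 3 − 4.3 − 0.399 = -1.699%.
Economy B: TFP = 5.2 − 0.473 − 2.28 = 2.447%.
Difference = -1.699 − (2.447) = -4.146 pp.

-4.15 percentage points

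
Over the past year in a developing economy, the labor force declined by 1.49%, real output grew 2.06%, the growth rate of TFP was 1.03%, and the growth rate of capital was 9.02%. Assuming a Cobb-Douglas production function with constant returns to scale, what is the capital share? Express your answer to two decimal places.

gY = gA + α·gK + (1−α)·gL, so gY − gA − gL = α(gK − gL).
2.06 − 1.03 + 1.49 = α × (9.02 − (-1.49)).
2.52 = 10.51 α, so α = 0.2398.

The capital share is 0.24.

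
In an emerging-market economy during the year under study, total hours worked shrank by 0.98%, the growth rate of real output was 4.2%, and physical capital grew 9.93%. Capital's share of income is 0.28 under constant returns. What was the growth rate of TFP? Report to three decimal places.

2.125%

Labor's share = 1 − 0.28 = 0.72.
Physical capital: 0.28 × 9.93 = 2.7804 pp.
Total hours worked: 0.72 × (-0.98) = -0.7056 pp.
TFP growth = 4.2 − 2.0748 = 2.1252%.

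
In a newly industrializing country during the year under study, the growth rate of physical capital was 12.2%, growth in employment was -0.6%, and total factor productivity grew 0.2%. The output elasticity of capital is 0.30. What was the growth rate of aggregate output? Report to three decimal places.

Labor's share = 1 − 0.3 = 0.7.
Physical capital: 0.3 × 12.2 = 3.66 pp.
Employment: 0.7 × (-0.6) = -0.42 pp.
Output growth = 0.2 + 3.24 = 3.44%.

Aggregate output grew 3.440%.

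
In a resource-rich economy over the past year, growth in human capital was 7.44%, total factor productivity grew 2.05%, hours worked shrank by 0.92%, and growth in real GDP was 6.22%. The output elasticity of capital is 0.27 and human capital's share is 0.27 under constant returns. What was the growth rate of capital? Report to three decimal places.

9.572%

Labor's share = 1 − 0.27 − 0.27 = 0.46.
gY = gA + 0.27×7.44 + 0.46×(-0.92) + 0.27×g.
0.27×g = 6.22 − 2.05 − 1.5856 = 2.5844.
g = 2.5844 / 0.27 = 9.57185%.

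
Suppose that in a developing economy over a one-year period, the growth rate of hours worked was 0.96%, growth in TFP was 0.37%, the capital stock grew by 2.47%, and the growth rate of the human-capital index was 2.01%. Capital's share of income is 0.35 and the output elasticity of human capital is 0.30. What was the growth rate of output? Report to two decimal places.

2.17%

Labor's share = 1 − 0.35 − 0.3 = 0.35.
The capital stock: 0.35 × 2.47 = 0.8645 pp.
The human-capital index: 0.3 × 2.01 = 0.603 pp.
Hours worked: 0.35 × 0.96 = 0.336 pp.
Output growth = 0.37 + 1.8035 = 2.1735%.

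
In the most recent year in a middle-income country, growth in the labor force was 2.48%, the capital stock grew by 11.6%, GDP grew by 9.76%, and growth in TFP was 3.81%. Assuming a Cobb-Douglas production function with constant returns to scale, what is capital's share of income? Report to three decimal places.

0.380

gY = gA + α·gK + (1−α)·gL, so gY − gA − gL = α(gK − gL).
9.76 − 3.81 − 2.48 = α × (11.6 − 2.48).
3.47 = 9.12 α, so α = 0.38048.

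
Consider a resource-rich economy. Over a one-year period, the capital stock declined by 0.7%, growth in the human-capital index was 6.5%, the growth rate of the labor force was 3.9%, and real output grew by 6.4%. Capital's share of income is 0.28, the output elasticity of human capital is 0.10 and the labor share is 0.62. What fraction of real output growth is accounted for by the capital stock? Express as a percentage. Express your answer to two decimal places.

The capital stock contributed 0.28 × (-0.7) = -0.196 pp.
Share of growth = -0.196 / 6.4 × 100 = -3.0625%.

The capital stock accounted for -3.06% of growth.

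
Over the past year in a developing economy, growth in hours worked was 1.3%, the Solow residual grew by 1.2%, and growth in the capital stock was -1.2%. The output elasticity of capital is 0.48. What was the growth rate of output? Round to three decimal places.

Output growth was 1.300%.

Labor's share = 1 − 0.48 = 0.52.
The capital stock: 0.48 × (-1.2) = -0.576 pp.
Hours worked: 0.52 × 1.3 = 0.676 pp.
Output growth = 1.2 + 0.1 = 1.3%.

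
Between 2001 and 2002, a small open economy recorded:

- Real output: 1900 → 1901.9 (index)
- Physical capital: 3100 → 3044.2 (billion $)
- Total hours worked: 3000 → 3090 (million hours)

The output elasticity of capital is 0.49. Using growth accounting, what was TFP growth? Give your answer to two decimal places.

Real output growth = (1901.9 − 1900) / 1900 = 0.1%.
Physical capital growth = (3044.2 − 3100) / 3100 = -1.8%.
Total hours worked growth = (3090 − 3000) / 3000 = 3%.
Labor's share = 1 − 0.49 = 0.51.
Physical capital: 0.49 × (-1.8) = -0.882 pp.
Total hours worked: 0.51 × 3 = 1.53 pp.
TFP growth = 0.1 − 0.648 = -0.548%.

-0.55%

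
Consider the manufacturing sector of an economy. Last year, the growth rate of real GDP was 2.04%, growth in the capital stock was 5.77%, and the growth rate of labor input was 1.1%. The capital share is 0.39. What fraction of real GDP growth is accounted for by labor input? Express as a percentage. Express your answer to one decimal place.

Labor input accounted for 32.9% of growth.

Labor's share = 1 − 0.39 = 0.61.
Labor input contributed 0.61 × 1.1 = 0.671 pp.
Share of growth = 0.671 / 2.04 × 100 = 32.892%.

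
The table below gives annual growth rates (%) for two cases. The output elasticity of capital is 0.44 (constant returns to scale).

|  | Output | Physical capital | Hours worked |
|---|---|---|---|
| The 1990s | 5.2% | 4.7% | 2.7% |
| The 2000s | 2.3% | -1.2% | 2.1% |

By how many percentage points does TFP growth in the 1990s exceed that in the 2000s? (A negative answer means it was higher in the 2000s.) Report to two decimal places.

-0.03 percentage points

Labor's share = 1 − 0.44 = 0.56.
The 1990s: TFP = 5.2 − 2.068 − 1.512 = 1.62%.
The 2000s: TFP = 2.3 + 0.528 − 1.176 = 1.652%.
Difference = 1.62 − (1.652) = -0.032 pp.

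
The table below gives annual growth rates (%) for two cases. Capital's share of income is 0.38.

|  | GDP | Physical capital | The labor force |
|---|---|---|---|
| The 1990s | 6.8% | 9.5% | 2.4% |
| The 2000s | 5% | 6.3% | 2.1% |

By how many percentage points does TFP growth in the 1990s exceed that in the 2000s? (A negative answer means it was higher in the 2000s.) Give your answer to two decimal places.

Labor's share = 1 − 0.38 = 0.62.
The 1990s: TFP = 6.8 − 3.61 − 1.488 = 1.702%.
The 2000s: TFP = 5 − 2.394 − 1.302 = 1.304%.
Difference = 1.702 − (1.304) = 0.398 pp.

0.40 percentage points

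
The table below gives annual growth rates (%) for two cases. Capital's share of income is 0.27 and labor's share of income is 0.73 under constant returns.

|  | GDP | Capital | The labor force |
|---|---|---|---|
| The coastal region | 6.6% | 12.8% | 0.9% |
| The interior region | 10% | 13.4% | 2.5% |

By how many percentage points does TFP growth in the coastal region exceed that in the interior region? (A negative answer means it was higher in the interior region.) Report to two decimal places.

Labor's share = 1 − 0.27 = 0.73.
The coastal region: TFP = 6.6 − 3.456 − 0.657 = 2.487%.
The interior region: TFP = 10 − 3.618 − 1.825 = 4.557%.
Difference = 2.487 − (4.557) = -2.07 pp.

-2.07 percentage points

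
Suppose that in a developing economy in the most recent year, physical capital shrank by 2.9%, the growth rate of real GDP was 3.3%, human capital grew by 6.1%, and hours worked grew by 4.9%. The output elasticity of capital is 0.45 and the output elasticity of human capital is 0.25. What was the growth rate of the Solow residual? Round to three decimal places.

1.610%

Labor's share = 1 − 0.45 − 0.25 = 0.3.
Physical capital: 0.45 × (-2.9) = -1.305 pp.
Human capital: 0.25 × 6.1 = 1.525 pp.
Hours worked: 0.3 × 4.9 = 1.47 pp.
TFP growth = 3.3 − 1.69 = 1.61%.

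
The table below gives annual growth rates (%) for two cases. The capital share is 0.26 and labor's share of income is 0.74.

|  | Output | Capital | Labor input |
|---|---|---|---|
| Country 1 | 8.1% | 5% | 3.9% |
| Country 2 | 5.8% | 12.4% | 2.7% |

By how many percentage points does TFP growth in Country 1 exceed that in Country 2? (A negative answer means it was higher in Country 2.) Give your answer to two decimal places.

Labor's share = 1 − 0.26 = 0.74.
Country 1: TFP = 8.1 − 1.3 − 2.886 = 3.914%.
Country 2: TFP = 5.8 − 3.224 − 1.998 = 0.578%.
Difference = 3.914 − (0.578) = 3.336 pp.

3.34 percentage points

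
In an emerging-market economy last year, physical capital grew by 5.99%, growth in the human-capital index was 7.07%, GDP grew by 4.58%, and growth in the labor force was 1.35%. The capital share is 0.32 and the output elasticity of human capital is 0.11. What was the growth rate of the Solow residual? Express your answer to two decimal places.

Labor's share = 1 − 0.32 − 0.11 = 0.57.
Physical capital: 0.32 × 5.99 = 1.9168 pp.
The human-capital index: 0.11 × 7.07 = 0.7777 pp.
The labor force: 0.57 × 1.35 = 0.7695 pp.
TFP growth = 4.58 − 3.464 = 1.116%.

The Solow residual grew 1.12%.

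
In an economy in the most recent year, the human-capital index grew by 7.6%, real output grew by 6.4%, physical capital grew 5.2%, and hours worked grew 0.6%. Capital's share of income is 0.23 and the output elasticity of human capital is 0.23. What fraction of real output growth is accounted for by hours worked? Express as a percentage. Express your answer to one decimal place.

5.1%

Labor's share = 1 − 0.23 − 0.23 = 0.54.
Hours worked contributed 0.54 × 0.6 = 0.324 pp.
Share of growth = 0.324 / 6.4 × 100 = 5.063%.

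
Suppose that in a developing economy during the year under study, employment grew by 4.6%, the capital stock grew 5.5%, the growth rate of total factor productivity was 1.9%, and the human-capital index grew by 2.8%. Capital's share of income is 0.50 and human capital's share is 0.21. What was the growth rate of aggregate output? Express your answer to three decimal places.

6.572%

Labor's share = 1 − 0.5 − 0.21 = 0.29.
The capital stock: 0.5 × 5.5 = 2.75 pp.
The human-capital index: 0.21 × 2.8 = 0.588 pp.
Employment: 0.29 × 4.6 = 1.334 pp.
Output growth = 1.9 + 4.672 = 6.572%.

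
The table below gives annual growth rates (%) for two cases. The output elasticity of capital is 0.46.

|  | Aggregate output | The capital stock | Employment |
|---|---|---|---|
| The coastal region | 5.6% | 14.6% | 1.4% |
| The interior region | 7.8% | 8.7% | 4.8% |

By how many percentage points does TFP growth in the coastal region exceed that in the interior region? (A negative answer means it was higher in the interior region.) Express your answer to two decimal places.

Labor's share = 1 − 0.46 = 0.54.
The coastal region: TFP = 5.6 − 6.716 − 0.756 = -1.872%.
The interior region: TFP = 7.8 − 4.002 − 2.592 = 1.206%.
Difference = -1.872 − (1.206) = -3.078 pp.

-3.08 percentage points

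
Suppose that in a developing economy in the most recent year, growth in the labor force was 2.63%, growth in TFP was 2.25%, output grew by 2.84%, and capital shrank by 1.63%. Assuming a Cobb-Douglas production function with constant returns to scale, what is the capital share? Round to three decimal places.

gY = gA + α·gK + (1−α)·gL, so gY − gA − gL = α(gK − gL).
2.84 − 2.25 − 2.63 = α × (-1.63 − 2.63).
-2.04 = -4.26 α, so α = 0.47887.

0.479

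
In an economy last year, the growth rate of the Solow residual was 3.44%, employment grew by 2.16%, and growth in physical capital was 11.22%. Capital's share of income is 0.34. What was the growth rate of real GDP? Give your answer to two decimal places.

Real GDP grew 8.68%.

Labor's share = 1 − 0.34 = 0.66.
Physical capital: 0.34 × 11.22 = 3.8148 pp.
Employment: 0.66 × 2.16 = 1.4256 pp.
Output growth = 3.44 + 5.2404 = 8.6804%.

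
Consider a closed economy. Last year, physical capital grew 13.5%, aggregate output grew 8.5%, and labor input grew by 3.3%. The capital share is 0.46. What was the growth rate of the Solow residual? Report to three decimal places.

Labor's share = 1 − 0.46 = 0.54.
Physical capital: 0.46 × 13.5 = 6.21 pp.
Labor input: 0.54 × 3.3 = 1.782 pp.
TFP growth = 8.5 − 7.992 = 0.508%.

0.508%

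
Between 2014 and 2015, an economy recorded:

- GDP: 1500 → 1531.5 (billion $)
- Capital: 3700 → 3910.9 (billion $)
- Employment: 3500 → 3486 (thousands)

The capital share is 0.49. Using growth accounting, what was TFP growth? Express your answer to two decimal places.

GDP growth = (1531.5 − 1500) / 1500 = 2.1%.
Capital growth = (3910.9 − 3700) / 3700 = 5.7%.
Employment growth = (3486 − 3500) / 3500 = -0.4%.
Labor's share = 1 − 0.49 = 0.51.
Capital: 0.49 × 5.7 = 2.793 pp.
Employment: 0.51 × (-0.4) = -0.204 pp.
TFP growth = 2.1 − 2.589 = -0.489%.

-0.49%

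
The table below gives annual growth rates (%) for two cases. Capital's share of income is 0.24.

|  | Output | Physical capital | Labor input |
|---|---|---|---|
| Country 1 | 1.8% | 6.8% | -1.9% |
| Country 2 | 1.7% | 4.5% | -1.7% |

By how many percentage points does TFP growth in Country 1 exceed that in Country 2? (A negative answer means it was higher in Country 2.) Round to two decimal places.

-0.30 percentage points

Labor's share = 1 − 0.24 = 0.76.
Country 1: TFP = 1.8 − 1.632 + 1.444 = 1.612%.
Country 2: TFP = 1.7 − 1.08 + 1.292 = 1.912%.
Difference = 1.612 − (1.912) = -0.3 pp.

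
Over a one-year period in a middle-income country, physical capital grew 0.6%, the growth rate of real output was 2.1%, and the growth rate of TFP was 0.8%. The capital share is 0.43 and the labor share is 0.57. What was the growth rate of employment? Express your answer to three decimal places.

Labor's share = 1 − 0.43 = 0.57.
gY = gA + 0.43×0.6 + 0.57×g.
0.57×g = 2.1 − 0.8 − 0.258 = 1.042.
g = 1.042 / 0.57 = 1.82807%.

1.828%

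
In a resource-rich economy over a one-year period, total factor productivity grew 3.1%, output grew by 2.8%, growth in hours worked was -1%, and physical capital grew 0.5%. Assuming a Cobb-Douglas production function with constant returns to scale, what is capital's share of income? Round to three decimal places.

gY = gA + α·gK + (1−α)·gL, so gY − gA − gL = α(gK − gL).
2.8 − 3.1 + 1 = α × (0.5 − (-1)).
0.7 = 1.5 α, so α = 0.46667.

α = 0.467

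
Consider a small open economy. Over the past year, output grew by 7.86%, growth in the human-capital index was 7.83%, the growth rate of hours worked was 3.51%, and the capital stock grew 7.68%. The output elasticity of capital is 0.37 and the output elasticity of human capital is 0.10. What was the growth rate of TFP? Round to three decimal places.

2.375%

Labor's share = 1 − 0.37 − 0.1 = 0.53.
The capital stock: 0.37 × 7.68 = 2.8416 pp.
The human-capital index: 0.1 × 7.83 = 0.783 pp.
Hours worked: 0.53 × 3.51 = 1.8603 pp.
TFP growth = 7.86 − 5.4849 = 2.3751%.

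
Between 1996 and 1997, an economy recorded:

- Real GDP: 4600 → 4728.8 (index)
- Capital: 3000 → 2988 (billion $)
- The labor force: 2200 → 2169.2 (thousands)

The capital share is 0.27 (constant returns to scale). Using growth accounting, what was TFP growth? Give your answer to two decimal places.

3.93%

Real GDP growth = (4728.8 − 4600) / 4600 = 2.8%.
Capital growth = (2988 − 3000) / 3000 = -0.4%.
The labor force growth = (2169.2 − 2200) / 2200 = -1.4%.
Labor's share = 1 − 0.27 = 0.73.
Capital: 0.27 × (-0.4) = -0.108 pp.
The labor force: 0.73 × (-1.4) = -1.022 pp.
TFP growth = 2.8 + 1.13 = 3.93%.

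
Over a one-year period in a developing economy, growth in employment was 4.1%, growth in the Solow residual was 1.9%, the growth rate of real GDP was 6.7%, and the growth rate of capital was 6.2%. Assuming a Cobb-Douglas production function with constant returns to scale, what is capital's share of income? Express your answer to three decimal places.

0.333

gY = gA + α·gK + (1−α)·gL, so gY − gA − gL = α(gK − gL).
6.7 − 1.9 − 4.1 = α × (6.2 − 4.1).
0.7 = 2.1 α, so α = 0.33333.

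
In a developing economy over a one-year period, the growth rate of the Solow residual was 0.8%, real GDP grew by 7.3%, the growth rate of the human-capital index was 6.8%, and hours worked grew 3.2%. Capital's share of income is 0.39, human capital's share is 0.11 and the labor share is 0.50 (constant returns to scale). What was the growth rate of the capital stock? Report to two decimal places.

The capital stock grew 10.65%.

Labor's share = 1 − 0.39 − 0.11 = 0.5.
gY = gA + 0.11×6.8 + 0.5×3.2 + 0.39×g.
0.39×g = 7.3 − 0.8 − 2.348 = 4.152.
g = 4.152 / 0.39 = 10.6462%.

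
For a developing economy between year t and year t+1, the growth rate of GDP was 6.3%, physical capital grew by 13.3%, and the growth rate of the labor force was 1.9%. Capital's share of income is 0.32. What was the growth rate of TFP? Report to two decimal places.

0.75%

Labor's share = 1 − 0.32 = 0.68.
Physical capital: 0.32 × 13.3 = 4.256 pp.
The labor force: 0.68 × 1.9 = 1.292 pp.
TFP growth = 6.3 − 5.548 = 0.752%.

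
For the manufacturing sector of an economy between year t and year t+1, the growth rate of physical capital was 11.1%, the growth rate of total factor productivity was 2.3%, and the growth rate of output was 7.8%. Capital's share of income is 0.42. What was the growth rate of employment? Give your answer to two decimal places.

Labor's share = 1 − 0.42 = 0.58.
gY = gA + 0.42×11.1 + 0.58×g.
0.58×g = 7.8 − 2.3 − 4.662 = 0.838.
g = 0.838 / 0.58 = 1.4448%.

1.44%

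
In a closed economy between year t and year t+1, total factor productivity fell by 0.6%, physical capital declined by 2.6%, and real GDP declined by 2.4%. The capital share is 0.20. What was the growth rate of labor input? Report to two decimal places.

-1.60%

Labor's share = 1 − 0.2 = 0.8.
gY = gA + 0.2×(-2.6) + 0.8×g.
0.8×g = -2.4 + 0.6 + 0.52 = -1.28.
g = -1.28 / 0.8 = -1.6%.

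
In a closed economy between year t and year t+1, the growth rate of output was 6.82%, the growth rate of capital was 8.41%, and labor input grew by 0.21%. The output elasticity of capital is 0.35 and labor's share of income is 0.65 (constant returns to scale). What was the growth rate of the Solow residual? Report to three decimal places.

The Solow residual growth was 3.740%.

Labor's share = 1 − 0.35 = 0.65.
Capital: 0.35 × 8.41 = 2.9435 pp.
Labor input: 0.65 × 0.21 = 0.1365 pp.
TFP growth = 6.82 − 3.08 = 3.74%.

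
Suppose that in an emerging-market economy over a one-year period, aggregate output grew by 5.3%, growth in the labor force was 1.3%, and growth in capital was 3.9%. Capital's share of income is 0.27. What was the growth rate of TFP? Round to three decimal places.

Labor's share = 1 − 0.27 = 0.73.
Capital: 0.27 × 3.9 = 1.053 pp.
The labor force: 0.73 × 1.3 = 0.949 pp.
TFP growth = 5.3 − 2.002 = 3.298%.

3.298%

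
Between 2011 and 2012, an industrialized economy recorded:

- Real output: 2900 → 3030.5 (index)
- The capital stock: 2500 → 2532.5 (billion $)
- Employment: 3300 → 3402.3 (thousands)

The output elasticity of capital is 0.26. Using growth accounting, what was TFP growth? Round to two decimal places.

Real output growth = (3030.5 − 2900) / 2900 = 4.5%.
The capital stock growth = (2532.5 − 2500) / 2500 = 1.3%.
Employment growth = (3402.3 − 3300) / 3300 = 3.1%.
Labor's share = 1 − 0.26 = 0.74.
The capital stock: 0.26 × 1.3 = 0.338 pp.
Employment: 0.74 × 3.1 = 2.294 pp.
TFP growth = 4.5 − 2.632 = 1.868%.

1.87%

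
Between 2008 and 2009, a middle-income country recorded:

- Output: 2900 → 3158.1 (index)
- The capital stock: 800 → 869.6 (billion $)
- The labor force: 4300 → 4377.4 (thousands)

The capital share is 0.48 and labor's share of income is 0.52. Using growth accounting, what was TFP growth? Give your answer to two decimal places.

Output growth = (3158.1 − 2900) / 2900 = 8.9%.
The capital stock growth = (869.6 − 800) / 800 = 8.7%.
The labor force growth = (4377.4 − 4300) / 4300 = 1.8%.
Labor's share = 1 − 0.48 = 0.52.
The capital stock: 0.48 × 8.7 = 4.176 pp.
The labor force: 0.52 × 1.8 = 0.936 pp.
TFP growth = 8.9 − 5.112 = 3.788%.

3.79%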